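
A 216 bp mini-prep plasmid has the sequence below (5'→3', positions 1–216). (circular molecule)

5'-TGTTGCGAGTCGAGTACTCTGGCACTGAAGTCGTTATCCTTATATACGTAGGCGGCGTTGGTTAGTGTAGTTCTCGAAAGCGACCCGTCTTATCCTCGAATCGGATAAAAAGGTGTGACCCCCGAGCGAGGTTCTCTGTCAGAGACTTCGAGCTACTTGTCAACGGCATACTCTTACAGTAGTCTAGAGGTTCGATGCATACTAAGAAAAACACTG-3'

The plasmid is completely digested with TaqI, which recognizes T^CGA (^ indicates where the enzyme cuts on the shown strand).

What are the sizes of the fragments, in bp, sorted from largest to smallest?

TaqI sites (TCGA) start at positions 10, 74, 96, 148, 192.
TaqI cuts after the first base of each site, so after positions 10, 74, 96, 148, 192.
Circular molecule, 5 cuts → 5 fragments:
  11–74 → 64 bp
  75–96 → 22 bp
  97–148 → 52 bp
  149–192 → 44 bp
  193–216 then 1–10 → 24 + 10 = 34 bp
Sorted largest to smallest: 64, 52, 44, 34, 22 bp.

64, 52, 44, 34, 22 bp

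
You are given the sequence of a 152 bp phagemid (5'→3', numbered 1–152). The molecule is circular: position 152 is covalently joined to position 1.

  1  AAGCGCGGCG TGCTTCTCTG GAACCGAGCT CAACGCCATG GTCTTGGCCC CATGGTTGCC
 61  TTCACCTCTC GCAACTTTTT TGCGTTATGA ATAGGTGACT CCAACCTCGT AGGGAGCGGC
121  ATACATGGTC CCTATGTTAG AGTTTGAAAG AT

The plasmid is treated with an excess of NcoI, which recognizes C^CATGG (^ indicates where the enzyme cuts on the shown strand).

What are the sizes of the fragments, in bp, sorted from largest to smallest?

NcoI sites (CCATGG) start at positions 36, 50.
NcoI cuts after the first base of each site, so after positions 36, 50.
Circular molecule, 2 cuts → 2 fragments:
  37–50 → 14 bp
  51–152 then 1–36 → 102 + 36 = 138 bp
Sorted largest to smallest: 138, 14 bp.

138, 14 bp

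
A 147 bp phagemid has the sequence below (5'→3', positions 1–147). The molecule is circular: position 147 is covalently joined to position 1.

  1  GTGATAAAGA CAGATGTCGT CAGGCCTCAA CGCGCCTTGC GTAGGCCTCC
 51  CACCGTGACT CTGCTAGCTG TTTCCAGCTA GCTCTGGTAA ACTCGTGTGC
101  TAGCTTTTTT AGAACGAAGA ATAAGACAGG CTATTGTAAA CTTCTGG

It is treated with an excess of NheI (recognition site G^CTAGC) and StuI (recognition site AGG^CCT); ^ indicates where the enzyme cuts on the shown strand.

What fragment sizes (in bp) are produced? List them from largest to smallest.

72, 22, 21, 18, 14 bp

NheI sites (GCTAGC) start at positions 63, 77, 99.
NheI cuts after the first base of each site, so after positions 63, 77, 99.
StuI sites (AGGCCT) start at positions 22, 43.
StuI cuts after base 3 of each site, so after positions 24, 45.
Combined cut positions: 24, 45, 63, 77, 99.
Circular molecule, 5 cuts → 5 fragments:
  25–45 → 21 bp
  46–63 → 18 bp
  64–77 → 14 bp
  78–99 → 22 bp
  100–147 then 1–24 → 48 + 24 = 72 bp
Sorted largest to smallest: 72, 22, 21, 18, 14 bp.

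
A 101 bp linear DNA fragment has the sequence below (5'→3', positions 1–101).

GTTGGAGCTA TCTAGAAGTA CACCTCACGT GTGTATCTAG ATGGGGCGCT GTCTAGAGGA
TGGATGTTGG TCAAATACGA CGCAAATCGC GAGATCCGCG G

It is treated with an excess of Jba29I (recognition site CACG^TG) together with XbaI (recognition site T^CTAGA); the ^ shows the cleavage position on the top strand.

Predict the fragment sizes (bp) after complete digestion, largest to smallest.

The Jba29I site (CACGTG) starts at position 26.
Jba29I cuts after base 4 of each site, so after position 29.
XbaI sites (TCTAGA) start at positions 11, 36, 52.
XbaI cuts after the first base of each site, so after positions 11, 36, 52.
Combined cut positions: 11, 29, 36, 52.
Linear molecule, 4 cuts → 5 fragments:
  1–11 → 11 bp
  12–29 → 18 bp
  30–36 → 7 bp
  37–52 → 16 bp
  53–101 → 49 bp
Sorted largest to smallest: 49, 18, 16, 11, 7 bp.

49, 18, 16, 11, 7 bp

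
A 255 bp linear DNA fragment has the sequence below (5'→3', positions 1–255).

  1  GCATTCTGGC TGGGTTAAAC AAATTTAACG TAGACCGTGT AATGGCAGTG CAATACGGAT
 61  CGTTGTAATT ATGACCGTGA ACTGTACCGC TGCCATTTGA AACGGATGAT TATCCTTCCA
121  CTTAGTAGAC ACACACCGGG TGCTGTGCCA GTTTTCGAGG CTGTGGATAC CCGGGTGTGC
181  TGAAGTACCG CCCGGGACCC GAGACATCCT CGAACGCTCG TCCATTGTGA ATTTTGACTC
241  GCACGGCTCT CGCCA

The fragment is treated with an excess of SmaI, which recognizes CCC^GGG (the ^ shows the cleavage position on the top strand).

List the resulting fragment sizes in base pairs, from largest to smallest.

172, 62, 21 bp

SmaI sites (CCCGGG) start at positions 170, 191.
SmaI cuts after base 3 of each site, so after positions 172, 193.
Linear molecule, 2 cuts → 3 fragments:
  1–172 → 172 bp
  173–193 → 21 bp
  194–255 → 62 bp
Sorted largest to smallest: 172, 62, 21 bp.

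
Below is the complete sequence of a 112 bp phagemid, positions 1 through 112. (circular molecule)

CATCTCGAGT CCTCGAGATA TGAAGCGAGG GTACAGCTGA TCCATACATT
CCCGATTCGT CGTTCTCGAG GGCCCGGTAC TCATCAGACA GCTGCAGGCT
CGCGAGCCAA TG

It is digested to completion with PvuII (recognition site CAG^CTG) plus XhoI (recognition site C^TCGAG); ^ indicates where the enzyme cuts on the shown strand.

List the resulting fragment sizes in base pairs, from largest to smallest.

29, 26, 25, 24, 8 bp

PvuII sites (CAGCTG) start at positions 34, 89.
PvuII cuts after base 3 of each site, so after positions 36, 91.
XhoI sites (CTCGAG) start at positions 4, 12, 65.
XhoI cuts after the first base of each site, so after positions 4, 12, 65.
Combined cut positions: 4, 12, 36, 65, 91.
Circular molecule, 5 cuts → 5 fragments:
  5–12 → 8 bp
  13–36 → 24 bp
  37–65 → 29 bp
  66–91 → 26 bp
  92–112 then 1–4 → 21 + 4 = 25 bp
Sorted largest to smallest: 29, 26, 25, 24, 8 bp.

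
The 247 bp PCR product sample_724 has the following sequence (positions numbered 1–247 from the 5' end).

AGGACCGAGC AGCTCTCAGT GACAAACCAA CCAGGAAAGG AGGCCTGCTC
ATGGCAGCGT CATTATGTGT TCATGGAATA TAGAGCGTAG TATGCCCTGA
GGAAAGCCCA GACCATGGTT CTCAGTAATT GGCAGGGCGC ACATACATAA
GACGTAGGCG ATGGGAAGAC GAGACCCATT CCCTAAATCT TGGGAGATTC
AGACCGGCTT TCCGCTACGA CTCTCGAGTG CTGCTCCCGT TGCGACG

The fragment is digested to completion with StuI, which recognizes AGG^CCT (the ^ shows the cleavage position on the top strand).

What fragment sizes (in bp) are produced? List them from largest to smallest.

204, 43 bp

The StuI site (AGGCCT) starts at position 41.
StuI cuts after base 3 of each site, so after position 43.
Linear molecule, 1 cut → 2 fragments:
  1–43 → 43 bp
  44–247 → 204 bp
Sorted largest to smallest: 204, 43 bp.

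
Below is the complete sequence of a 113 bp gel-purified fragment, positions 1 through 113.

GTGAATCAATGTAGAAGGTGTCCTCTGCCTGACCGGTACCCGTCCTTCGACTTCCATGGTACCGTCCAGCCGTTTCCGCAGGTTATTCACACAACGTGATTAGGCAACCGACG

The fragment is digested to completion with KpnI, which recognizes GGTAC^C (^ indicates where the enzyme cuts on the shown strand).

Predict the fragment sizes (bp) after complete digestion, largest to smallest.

KpnI sites (GGTACC) start at positions 35, 58.
KpnI cuts after base 5 of each site (before the last base), so after positions 39, 62.
Linear molecule, 2 cuts → 3 fragments:
  1–39 → 39 bp
  40–62 → 23 bp
  63–113 → 51 bp
Sorted largest to smallest: 51, 39, 23 bp.

51, 39, 23 bp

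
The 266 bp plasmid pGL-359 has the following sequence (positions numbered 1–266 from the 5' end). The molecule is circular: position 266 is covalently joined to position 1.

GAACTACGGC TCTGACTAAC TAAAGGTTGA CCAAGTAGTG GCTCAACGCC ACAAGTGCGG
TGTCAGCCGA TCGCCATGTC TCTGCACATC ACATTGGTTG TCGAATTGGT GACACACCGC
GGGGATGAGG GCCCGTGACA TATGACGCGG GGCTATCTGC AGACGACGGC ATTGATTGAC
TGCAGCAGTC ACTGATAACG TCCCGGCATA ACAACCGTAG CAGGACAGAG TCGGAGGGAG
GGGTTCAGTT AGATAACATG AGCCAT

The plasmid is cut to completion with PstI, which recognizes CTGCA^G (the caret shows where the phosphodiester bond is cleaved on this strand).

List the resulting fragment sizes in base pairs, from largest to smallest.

PstI sites (CTGCAG) start at positions 157, 180.
PstI cuts after base 5 of each site (before the last base), so after positions 161, 184.
Circular molecule, 2 cuts → 2 fragments:
  162–184 → 23 bp
  185–266 then 1–161 → 82 + 161 = 243 bp
Sorted largest to smallest: 243, 23 bp.

243, 23 bp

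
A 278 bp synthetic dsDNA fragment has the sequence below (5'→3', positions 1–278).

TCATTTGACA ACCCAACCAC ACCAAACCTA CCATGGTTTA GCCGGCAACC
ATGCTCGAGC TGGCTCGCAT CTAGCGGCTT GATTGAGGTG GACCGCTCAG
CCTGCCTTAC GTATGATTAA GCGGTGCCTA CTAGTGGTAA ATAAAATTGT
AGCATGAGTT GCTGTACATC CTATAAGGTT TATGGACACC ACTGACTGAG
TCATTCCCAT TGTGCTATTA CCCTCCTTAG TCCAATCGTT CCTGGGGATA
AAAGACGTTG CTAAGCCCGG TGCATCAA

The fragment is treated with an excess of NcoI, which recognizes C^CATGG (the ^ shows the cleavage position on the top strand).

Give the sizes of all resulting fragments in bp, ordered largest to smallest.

247, 31 bp

The NcoI site (CCATGG) starts at position 31.
NcoI cuts after the first base of each site, so after position 31.
Linear molecule, 1 cut → 2 fragments:
  1–31 → 31 bp
  32–278 → 247 bp
Sorted largest to smallest: 247, 31 bp.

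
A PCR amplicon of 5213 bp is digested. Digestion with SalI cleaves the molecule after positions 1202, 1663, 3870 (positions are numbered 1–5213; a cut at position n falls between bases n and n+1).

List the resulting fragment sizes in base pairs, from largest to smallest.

Linear molecule, 3 cuts → 4 fragments:
  1202 − 0 = 1202 bp
  1663 − 1202 = 461 bp
  3870 − 1663 = 2207 bp
  5213 − 3870 = 1343 bp
Sorted largest to smallest: 2207, 1343, 1202, 461 bp.

2207, 1343, 1202, 461 bp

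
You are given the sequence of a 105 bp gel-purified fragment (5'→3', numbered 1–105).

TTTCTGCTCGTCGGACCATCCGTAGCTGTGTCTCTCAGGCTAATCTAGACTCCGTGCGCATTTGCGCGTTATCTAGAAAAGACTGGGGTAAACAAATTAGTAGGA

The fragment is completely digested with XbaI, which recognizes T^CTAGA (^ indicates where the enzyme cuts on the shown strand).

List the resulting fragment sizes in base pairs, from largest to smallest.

44, 33, 28 bp

XbaI sites (TCTAGA) start at positions 44, 72.
XbaI cuts after the first base of each site, so after positions 44, 72.
Linear molecule, 2 cuts → 3 fragments:
  1–44 → 44 bp
  45–72 → 28 bp
  73–105 → 33 bp
Sorted largest to smallest: 44, 33, 28 bp.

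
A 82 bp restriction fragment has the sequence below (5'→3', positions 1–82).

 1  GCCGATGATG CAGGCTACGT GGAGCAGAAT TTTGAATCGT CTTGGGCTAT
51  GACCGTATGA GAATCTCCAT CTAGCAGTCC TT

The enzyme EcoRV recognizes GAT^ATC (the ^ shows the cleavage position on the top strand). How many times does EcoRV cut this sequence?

0

No occurrence of GATATC is present in the sequence.
EcoRV does not cut: 0 sites.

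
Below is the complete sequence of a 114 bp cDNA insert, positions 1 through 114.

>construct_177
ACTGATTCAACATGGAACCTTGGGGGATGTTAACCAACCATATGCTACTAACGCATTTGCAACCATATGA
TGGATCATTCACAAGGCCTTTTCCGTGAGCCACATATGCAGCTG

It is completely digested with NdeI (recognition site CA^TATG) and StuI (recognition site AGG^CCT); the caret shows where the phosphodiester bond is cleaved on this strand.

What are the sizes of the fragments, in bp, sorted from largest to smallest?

NdeI sites (CATATG) start at positions 39, 64, 103.
NdeI cuts after base 2 of each site, so after positions 40, 65, 104.
The StuI site (AGGCCT) starts at position 84.
StuI cuts after base 3 of each site, so after position 86.
Combined cut positions: 40, 65, 86, 104.
Linear molecule, 4 cuts → 5 fragments:
  1–40 → 40 bp
  41–65 → 25 bp
  66–86 → 21 bp
  87–104 → 18 bp
  105–114 → 10 bp
Sorted largest to smallest: 40, 25, 21, 18, 10 bp.

40, 25, 21, 18, 10 bp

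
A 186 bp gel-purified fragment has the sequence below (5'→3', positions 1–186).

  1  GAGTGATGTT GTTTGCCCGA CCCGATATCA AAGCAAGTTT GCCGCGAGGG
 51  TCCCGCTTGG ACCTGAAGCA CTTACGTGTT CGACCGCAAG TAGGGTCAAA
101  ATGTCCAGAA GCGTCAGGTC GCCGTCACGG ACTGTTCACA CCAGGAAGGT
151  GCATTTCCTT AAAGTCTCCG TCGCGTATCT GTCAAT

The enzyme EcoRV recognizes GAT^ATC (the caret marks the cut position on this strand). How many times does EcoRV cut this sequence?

1

GATATC occurs starting at position 24.
EcoRV cuts at 1 site.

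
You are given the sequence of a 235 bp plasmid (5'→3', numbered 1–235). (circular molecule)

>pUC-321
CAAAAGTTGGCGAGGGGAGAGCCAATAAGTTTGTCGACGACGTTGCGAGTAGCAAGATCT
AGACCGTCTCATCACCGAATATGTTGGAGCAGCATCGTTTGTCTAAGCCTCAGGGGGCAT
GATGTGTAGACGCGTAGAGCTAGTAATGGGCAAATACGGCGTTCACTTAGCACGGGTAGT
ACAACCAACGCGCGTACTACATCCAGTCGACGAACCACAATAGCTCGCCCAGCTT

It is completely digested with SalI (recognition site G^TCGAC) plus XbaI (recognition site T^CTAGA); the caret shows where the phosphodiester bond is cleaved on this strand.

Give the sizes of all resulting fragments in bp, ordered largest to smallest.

SalI sites (GTCGAC) start at positions 33, 206.
SalI cuts after the first base of each site, so after positions 33, 206.
The XbaI site (TCTAGA) starts at position 58.
XbaI cuts after the first base of each site, so after position 58.
Combined cut positions: 33, 58, 206.
Circular molecule, 3 cuts → 3 fragments:
  34–58 → 25 bp
  59–206 → 148 bp
  207–235 then 1–33 → 29 + 33 = 62 bp
Sorted largest to smallest: 148, 62, 25 bp.

148, 62, 25 bp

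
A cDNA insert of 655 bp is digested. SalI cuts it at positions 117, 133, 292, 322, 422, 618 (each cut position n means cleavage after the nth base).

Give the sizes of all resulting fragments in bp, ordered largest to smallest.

196, 159, 117, 100, 37, 30, 16 bp

Linear molecule, 6 cuts → 7 fragments:
  117 − 0 = 117 bp
  133 − 117 = 16 bp
  292 − 133 = 159 bp
  322 − 292 = 30 bp
  422 − 322 = 100 bp
  618 − 422 = 196 bp
  655 − 618 = 37 bp
Sorted largest to smallest: 196, 159, 117, 100, 37, 30, 16 bp.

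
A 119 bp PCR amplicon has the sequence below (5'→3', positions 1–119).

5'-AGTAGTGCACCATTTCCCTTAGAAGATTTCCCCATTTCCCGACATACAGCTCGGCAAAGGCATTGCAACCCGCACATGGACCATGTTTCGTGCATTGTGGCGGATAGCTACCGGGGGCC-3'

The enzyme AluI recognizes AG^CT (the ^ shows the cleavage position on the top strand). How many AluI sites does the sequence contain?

2

AGCT occurs starting at positions 48, 106.
AluI cuts at 2 sites.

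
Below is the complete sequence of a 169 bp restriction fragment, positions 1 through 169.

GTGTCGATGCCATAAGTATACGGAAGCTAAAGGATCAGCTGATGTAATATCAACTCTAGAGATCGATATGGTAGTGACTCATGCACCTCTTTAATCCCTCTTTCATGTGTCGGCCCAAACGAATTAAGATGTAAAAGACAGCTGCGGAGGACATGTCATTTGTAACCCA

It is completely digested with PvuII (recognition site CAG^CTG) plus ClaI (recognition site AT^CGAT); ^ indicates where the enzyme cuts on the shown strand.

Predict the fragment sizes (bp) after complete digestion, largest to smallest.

78, 38, 28, 25 bp

PvuII sites (CAGCTG) start at positions 36, 139.
PvuII cuts after base 3 of each site, so after positions 38, 141.
The ClaI site (ATCGAT) starts at position 62.
ClaI cuts after base 2 of each site, so after position 63.
Combined cut positions: 38, 63, 141.
Linear molecule, 3 cuts → 4 fragments:
  1–38 → 38 bp
  39–63 → 25 bp
  64–141 → 78 bp
  142–169 → 28 bp
Sorted largest to smallest: 78, 38, 28, 25 bp.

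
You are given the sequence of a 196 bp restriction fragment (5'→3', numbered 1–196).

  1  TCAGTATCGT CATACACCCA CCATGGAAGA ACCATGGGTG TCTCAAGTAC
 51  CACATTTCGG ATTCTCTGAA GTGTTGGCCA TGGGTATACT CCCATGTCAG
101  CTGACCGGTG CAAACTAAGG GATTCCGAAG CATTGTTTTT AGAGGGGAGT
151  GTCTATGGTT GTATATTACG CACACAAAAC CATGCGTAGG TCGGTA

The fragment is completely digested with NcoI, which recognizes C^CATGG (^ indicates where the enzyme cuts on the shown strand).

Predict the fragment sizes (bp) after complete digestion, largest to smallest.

NcoI sites (CCATGG) start at positions 21, 32, 78.
NcoI cuts after the first base of each site, so after positions 21, 32, 78.
Linear molecule, 3 cuts → 4 fragments:
  1–21 → 21 bp
  22–32 → 11 bp
  33–78 → 46 bp
  79–196 → 118 bp
Sorted largest to smallest: 118, 46, 21, 11 bp.

118, 46, 21, 11 bp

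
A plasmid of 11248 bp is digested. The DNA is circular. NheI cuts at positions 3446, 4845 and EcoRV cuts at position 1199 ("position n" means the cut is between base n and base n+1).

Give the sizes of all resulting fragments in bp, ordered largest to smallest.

Combined cut positions (sorted): 1199, 3446, 4845.
Circular molecule, 3 cuts → 3 fragments:
  3446 − 1199 = 2247 bp
  4845 − 3446 = 1399 bp
  wrap: 11248 − 4845 + 1199 = 7602 bp
Sorted largest to smallest: 7602, 2247, 1399 bp.

7602, 2247, 1399 bp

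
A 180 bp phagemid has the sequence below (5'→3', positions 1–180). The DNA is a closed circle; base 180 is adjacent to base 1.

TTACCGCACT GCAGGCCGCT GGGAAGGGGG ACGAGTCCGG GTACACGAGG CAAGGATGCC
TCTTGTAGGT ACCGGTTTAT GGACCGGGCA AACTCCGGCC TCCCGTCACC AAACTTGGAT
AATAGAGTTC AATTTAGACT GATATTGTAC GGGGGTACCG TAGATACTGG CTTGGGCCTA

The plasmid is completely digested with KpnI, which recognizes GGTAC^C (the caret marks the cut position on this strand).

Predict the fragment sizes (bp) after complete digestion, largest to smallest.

94, 86 bp

KpnI sites (GGTACC) start at positions 68, 154.
KpnI cuts after base 5 of each site (before the last base), so after positions 72, 158.
Circular molecule, 2 cuts → 2 fragments:
  73–158 → 86 bp
  159–180 then 1–72 → 22 + 72 = 94 bp
Sorted largest to smallest: 94, 86 bp.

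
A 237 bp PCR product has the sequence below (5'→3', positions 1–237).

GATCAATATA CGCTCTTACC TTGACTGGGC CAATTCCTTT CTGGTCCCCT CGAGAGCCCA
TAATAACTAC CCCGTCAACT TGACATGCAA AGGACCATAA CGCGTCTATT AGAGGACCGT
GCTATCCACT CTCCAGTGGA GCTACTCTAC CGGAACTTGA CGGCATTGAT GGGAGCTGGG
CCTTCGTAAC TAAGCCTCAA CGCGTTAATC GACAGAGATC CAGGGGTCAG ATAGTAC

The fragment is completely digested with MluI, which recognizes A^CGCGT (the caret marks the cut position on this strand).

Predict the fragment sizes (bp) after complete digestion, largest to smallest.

MluI sites (ACGCGT) start at positions 100, 200.
MluI cuts after the first base of each site, so after positions 100, 200.
Linear molecule, 2 cuts → 3 fragments:
  1–100 → 100 bp
  101–200 → 100 bp
  201–237 → 37 bp
Sorted largest to smallest: 100, 100, 37 bp.

100, 100, 37 bp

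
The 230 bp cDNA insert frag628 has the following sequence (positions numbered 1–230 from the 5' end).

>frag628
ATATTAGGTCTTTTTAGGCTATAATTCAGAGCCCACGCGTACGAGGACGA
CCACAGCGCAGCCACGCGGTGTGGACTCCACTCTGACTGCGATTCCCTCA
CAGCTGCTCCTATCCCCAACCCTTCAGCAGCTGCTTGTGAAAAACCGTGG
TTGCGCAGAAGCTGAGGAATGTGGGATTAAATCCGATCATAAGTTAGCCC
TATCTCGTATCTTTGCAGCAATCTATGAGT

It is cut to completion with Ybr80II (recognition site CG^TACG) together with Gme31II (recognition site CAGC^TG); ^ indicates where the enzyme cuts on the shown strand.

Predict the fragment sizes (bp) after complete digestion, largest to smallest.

99, 65, 39, 27 bp

The Ybr80II site (CGTACG) starts at position 38.
Ybr80II cuts after base 2 of each site, so after position 39.
Gme31II sites (CAGCTG) start at positions 101, 128.
Gme31II cuts after base 4 of each site, so after positions 104, 131.
Combined cut positions: 39, 104, 131.
Linear molecule, 3 cuts → 4 fragments:
  1–39 → 39 bp
  40–104 → 65 bp
  105–131 → 27 bp
  132–230 → 99 bp
Sorted largest to smallest: 99, 65, 39, 27 bp.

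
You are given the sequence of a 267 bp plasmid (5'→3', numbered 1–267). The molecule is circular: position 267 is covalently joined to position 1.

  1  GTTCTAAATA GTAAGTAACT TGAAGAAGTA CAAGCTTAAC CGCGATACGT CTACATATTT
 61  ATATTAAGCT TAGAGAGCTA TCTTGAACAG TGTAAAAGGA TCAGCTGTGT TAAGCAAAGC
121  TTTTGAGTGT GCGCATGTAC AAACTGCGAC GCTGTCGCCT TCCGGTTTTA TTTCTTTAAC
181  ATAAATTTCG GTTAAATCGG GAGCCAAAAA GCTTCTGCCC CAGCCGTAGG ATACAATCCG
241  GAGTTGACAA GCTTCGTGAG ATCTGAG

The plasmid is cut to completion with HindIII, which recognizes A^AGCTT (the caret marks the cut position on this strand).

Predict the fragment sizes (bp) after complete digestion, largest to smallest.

HindIII sites (AAGCTT) start at positions 32, 66, 117, 209, 249.
HindIII cuts after the first base of each site, so after positions 32, 66, 117, 209, 249.
Circular molecule, 5 cuts → 5 fragments:
  33–66 → 34 bp
  67–117 → 51 bp
  118–209 → 92 bp
  210–249 → 40 bp
  250–267 then 1–32 → 18 + 32 = 50 bp
Sorted largest to smallest: 92, 51, 50, 40, 34 bp.

92, 51, 50, 40, 34 bp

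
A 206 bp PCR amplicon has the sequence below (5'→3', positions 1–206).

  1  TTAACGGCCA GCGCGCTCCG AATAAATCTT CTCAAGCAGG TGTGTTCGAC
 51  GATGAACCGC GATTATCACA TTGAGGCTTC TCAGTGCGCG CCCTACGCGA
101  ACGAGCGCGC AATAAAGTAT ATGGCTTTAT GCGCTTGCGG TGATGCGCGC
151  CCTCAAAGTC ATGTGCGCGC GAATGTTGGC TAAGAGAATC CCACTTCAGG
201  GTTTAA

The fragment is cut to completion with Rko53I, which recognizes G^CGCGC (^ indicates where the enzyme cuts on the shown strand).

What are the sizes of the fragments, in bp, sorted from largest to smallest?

Rko53I sites (GCGCGC) start at positions 11, 86, 105, 145, 165.
Rko53I cuts after the first base of each site, so after positions 11, 86, 105, 145, 165.
Linear molecule, 5 cuts → 6 fragments:
  1–11 → 11 bp
  12–86 → 75 bp
  87–105 → 19 bp
  106–145 → 40 bp
  146–165 → 20 bp
  166–206 → 41 bp
Sorted largest to smallest: 75, 41, 40, 20, 19, 11 bp.

75, 41, 40, 20, 19, 11 bp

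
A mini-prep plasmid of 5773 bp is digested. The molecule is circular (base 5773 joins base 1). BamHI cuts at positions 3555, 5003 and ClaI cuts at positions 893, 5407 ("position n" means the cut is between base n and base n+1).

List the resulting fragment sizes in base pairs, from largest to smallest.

Combined cut positions (sorted): 893, 3555, 5003, 5407.
Circular molecule, 4 cuts → 4 fragments:
  3555 − 893 = 2662 bp
  5003 − 3555 = 1448 bp
  5407 − 5003 = 404 bp
  wrap: 5773 − 5407 + 893 = 1259 bp
Sorted largest to smallest: 2662, 1448, 1259, 404 bp.

2662, 1448, 1259, 404 bp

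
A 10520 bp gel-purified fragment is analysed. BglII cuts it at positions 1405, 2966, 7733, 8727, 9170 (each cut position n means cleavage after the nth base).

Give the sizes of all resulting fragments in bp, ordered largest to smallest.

4767, 1561, 1405, 1350, 994, 443 bp

Linear molecule, 5 cuts → 6 fragments:
  1405 − 0 = 1405 bp
  2966 − 1405 = 1561 bp
  7733 − 2966 = 4767 bp
  8727 − 7733 = 994 bp
  9170 − 8727 = 443 bp
  10520 − 9170 = 1350 bp
Sorted largest to smallest: 4767, 1561, 1405, 1350, 994, 443 bp.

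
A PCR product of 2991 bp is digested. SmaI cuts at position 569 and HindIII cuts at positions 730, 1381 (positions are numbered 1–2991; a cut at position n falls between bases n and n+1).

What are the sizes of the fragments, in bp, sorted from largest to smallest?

Combined cut positions (sorted): 569, 730, 1381.
Linear molecule, 3 cuts → 4 fragments:
  569 − 0 = 569 bp
  730 − 569 = 161 bp
  1381 − 730 = 651 bp
  2991 − 1381 = 1610 bp
Sorted largest to smallest: 1610, 651, 569, 161 bp.

1610, 651, 569, 161 bp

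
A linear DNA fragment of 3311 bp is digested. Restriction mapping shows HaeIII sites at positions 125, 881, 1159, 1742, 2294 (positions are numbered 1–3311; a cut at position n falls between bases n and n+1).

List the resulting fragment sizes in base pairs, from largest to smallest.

Linear molecule, 5 cuts → 6 fragments:
  125 − 0 = 125 bp
  881 − 125 = 756 bp
  1159 − 881 = 278 bp
  1742 − 1159 = 583 bp
  2294 − 1742 = 552 bp
  3311 − 2294 = 1017 bp
Sorted largest to smallest: 1017, 756, 583, 552, 278, 125 bp.

1017, 756, 583, 552, 278, 125 bp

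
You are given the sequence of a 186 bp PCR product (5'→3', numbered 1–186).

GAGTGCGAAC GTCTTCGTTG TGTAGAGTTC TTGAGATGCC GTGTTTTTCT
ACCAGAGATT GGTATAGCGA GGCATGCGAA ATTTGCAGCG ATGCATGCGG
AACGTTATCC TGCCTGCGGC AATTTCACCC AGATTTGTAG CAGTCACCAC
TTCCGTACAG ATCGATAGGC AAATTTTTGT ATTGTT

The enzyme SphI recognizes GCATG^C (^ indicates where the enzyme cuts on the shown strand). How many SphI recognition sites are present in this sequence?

GCATGC occurs starting at positions 72, 93.
SphI cuts at 2 sites.

2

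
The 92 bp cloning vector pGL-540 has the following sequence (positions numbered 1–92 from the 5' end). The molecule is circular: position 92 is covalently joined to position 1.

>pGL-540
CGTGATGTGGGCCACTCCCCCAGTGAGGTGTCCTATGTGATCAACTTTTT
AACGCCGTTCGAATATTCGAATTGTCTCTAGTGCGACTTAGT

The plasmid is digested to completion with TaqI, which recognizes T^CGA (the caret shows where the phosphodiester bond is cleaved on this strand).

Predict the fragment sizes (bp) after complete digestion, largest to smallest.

84, 8 bp

TaqI sites (TCGA) start at positions 59, 67.
TaqI cuts after the first base of each site, so after positions 59, 67.
Circular molecule, 2 cuts → 2 fragments:
  60–67 → 8 bp
  68–92 then 1–59 → 25 + 59 = 84 bp
Sorted largest to smallest: 84, 8 bp.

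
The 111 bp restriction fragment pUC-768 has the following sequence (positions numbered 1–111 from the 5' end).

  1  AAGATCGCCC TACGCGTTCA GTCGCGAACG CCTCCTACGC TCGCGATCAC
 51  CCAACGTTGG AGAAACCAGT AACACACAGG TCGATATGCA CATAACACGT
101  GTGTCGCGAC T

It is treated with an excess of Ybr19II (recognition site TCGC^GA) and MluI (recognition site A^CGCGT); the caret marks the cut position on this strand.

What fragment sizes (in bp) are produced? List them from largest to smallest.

Ybr19II sites (TCGCGA) start at positions 22, 41, 104.
Ybr19II cuts after base 4 of each site, so after positions 25, 44, 107.
The MluI site (ACGCGT) starts at position 12.
MluI cuts after the first base of each site, so after position 12.
Combined cut positions: 12, 25, 44, 107.
Linear molecule, 4 cuts → 5 fragments:
  1–12 → 12 bp
  13–25 → 13 bp
  26–44 → 19 bp
  45–107 → 63 bp
  108–111 → 4 bp
Sorted largest to smallest: 63, 19, 13, 12, 4 bp.

63, 19, 13, 12, 4 bp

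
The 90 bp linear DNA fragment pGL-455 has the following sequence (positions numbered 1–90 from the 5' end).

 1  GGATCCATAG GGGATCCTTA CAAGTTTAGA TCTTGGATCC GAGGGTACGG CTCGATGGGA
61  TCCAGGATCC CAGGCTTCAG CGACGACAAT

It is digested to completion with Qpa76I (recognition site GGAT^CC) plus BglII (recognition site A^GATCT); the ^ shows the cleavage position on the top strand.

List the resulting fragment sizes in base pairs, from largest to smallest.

Qpa76I sites (GGATCC) start at positions 1, 12, 35, 58, 65.
Qpa76I cuts after base 4 of each site, so after positions 4, 15, 38, 61, 68.
The BglII site (AGATCT) starts at position 28.
BglII cuts after the first base of each site, so after position 28.
Combined cut positions: 4, 15, 28, 38, 61, 68.
Linear molecule, 6 cuts → 7 fragments:
  1–4 → 4 bp
  5–15 → 11 bp
  16–28 → 13 bp
  29–38 → 10 bp
  39–61 → 23 bp
  62–68 → 7 bp
  69–90 → 22 bp
Sorted largest to smallest: 23, 22, 13, 11, 10, 7, 4 bp.

23, 22, 13, 11, 10, 7, 4 bp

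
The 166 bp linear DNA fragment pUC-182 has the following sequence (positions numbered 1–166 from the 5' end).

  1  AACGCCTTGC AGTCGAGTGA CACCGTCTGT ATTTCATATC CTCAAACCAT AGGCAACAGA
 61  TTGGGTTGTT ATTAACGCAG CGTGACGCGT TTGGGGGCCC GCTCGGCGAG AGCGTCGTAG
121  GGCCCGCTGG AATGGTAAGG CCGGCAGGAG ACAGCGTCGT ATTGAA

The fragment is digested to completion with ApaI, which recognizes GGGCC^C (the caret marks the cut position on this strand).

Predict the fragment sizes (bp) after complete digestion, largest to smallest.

ApaI sites (GGGCCC) start at positions 95, 120.
ApaI cuts after base 5 of each site (before the last base), so after positions 99, 124.
Linear molecule, 2 cuts → 3 fragments:
  1–99 → 99 bp
  100–124 → 25 bp
  125–166 → 42 bp
Sorted largest to smallest: 99, 42, 25 bp.

99, 42, 25 bp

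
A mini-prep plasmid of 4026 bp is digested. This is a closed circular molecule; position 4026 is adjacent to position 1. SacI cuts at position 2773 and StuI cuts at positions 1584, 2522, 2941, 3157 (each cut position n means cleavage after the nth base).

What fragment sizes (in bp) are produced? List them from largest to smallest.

2453, 938, 251, 216, 168 bp

Combined cut positions (sorted): 1584, 2522, 2773, 2941, 3157.
Circular molecule, 5 cuts → 5 fragments:
  2522 − 1584 = 938 bp
  2773 − 2522 = 251 bp
  2941 − 2773 = 168 bp
  3157 − 2941 = 216 bp
  wrap: 4026 − 3157 + 1584 = 2453 bp
Sorted largest to smallest: 2453, 938, 251, 216, 168 bp.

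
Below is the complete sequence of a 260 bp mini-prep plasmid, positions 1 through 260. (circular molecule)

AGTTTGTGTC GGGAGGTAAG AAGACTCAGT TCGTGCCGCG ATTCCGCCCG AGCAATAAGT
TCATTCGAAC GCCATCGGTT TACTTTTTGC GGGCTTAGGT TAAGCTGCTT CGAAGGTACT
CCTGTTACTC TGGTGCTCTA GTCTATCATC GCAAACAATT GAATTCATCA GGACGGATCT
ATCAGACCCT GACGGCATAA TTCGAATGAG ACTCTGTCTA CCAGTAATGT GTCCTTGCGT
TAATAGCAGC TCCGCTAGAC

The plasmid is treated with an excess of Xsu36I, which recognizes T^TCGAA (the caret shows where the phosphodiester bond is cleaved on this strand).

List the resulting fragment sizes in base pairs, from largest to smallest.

Xsu36I sites (TTCGAA) start at positions 64, 109, 201.
Xsu36I cuts after the first base of each site, so after positions 64, 109, 201.
Circular molecule, 3 cuts → 3 fragments:
  65–109 → 45 bp
  110–201 → 92 bp
  202–260 then 1–64 → 59 + 64 = 123 bp
Sorted largest to smallest: 123, 92, 45 bp.

123, 92, 45 bp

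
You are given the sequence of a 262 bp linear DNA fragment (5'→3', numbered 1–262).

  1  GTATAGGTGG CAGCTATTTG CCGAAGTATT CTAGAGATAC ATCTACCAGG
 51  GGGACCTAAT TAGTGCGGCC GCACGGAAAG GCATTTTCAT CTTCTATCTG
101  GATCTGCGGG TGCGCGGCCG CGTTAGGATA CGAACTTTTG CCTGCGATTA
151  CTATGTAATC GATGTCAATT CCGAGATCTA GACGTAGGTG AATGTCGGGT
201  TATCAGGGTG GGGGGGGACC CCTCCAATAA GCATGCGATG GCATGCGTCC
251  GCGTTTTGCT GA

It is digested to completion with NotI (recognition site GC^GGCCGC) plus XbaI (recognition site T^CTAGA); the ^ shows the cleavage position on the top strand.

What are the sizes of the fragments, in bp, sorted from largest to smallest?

NotI sites (GCGGCCGC) start at positions 65, 114.
NotI cuts after base 2 of each site, so after positions 66, 115.
XbaI sites (TCTAGA) start at positions 30, 177.
XbaI cuts after the first base of each site, so after positions 30, 177.
Combined cut positions: 30, 66, 115, 177.
Linear molecule, 4 cuts → 5 fragments:
  1–30 → 30 bp
  31–66 → 36 bp
  67–115 → 49 bp
  116–177 → 62 bp
  178–262 → 85 bp
Sorted largest to smallest: 85, 62, 49, 36, 30 bp.

85, 62, 49, 36, 30 bp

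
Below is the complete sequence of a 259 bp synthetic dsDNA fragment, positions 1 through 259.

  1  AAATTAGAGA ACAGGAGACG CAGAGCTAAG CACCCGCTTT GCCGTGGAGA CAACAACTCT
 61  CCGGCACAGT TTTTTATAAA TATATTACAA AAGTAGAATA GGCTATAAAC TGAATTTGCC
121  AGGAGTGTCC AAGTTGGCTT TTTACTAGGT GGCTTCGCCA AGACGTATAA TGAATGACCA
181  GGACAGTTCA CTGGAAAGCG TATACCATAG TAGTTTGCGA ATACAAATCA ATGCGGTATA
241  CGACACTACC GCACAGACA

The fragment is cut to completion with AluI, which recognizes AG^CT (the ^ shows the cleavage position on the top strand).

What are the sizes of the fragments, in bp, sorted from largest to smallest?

234, 25 bp

The AluI site (AGCT) starts at position 24.
AluI cuts after base 2 of each site, so after position 25.
Linear molecule, 1 cut → 2 fragments:
  1–25 → 25 bp
  26–259 → 234 bp
Sorted largest to smallest: 234, 25 bp.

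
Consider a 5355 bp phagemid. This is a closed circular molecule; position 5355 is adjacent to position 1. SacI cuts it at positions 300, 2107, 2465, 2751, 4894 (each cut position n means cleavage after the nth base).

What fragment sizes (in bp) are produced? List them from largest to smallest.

Circular molecule, 5 cuts → 5 fragments:
  2107 − 300 = 1807 bp
  2465 − 2107 = 358 bp
  2751 − 2465 = 286 bp
  4894 − 2751 = 2143 bp
  wrap: 5355 − 4894 + 300 = 761 bp
Sorted largest to smallest: 2143, 1807, 761, 358, 286 bp.

2143, 1807, 761, 358, 286 bp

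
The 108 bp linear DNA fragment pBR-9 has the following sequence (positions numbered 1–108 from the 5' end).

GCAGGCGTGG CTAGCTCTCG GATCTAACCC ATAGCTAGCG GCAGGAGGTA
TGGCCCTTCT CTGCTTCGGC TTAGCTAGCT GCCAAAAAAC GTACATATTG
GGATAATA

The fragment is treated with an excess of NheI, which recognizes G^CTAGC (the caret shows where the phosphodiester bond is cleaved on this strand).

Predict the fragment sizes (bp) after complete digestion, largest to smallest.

40, 34, 24, 10 bp

NheI sites (GCTAGC) start at positions 10, 34, 74.
NheI cuts after the first base of each site, so after positions 10, 34, 74.
Linear molecule, 3 cuts → 4 fragments:
  1–10 → 10 bp
  11–34 → 24 bp
  35–74 → 40 bp
  75–108 → 34 bp
Sorted largest to smallest: 40, 34, 24, 10 bp.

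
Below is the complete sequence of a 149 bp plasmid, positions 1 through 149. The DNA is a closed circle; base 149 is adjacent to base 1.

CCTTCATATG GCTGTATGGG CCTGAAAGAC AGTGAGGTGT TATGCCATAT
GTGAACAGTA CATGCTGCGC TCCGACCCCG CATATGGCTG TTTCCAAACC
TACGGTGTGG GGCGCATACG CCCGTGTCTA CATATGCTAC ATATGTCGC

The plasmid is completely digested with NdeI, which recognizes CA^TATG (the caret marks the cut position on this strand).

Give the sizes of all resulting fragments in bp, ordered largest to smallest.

NdeI sites (CATATG) start at positions 5, 46, 81, 131, 140.
NdeI cuts after base 2 of each site, so after positions 6, 47, 82, 132, 141.
Circular molecule, 5 cuts → 5 fragments:
  7–47 → 41 bp
  48–82 → 35 bp
  83–132 → 50 bp
  133–141 → 9 bp
  142–149 then 1–6 → 8 + 6 = 14 bp
Sorted largest to smallest: 50, 41, 35, 14, 9 bp.

50, 41, 35, 14, 9 bp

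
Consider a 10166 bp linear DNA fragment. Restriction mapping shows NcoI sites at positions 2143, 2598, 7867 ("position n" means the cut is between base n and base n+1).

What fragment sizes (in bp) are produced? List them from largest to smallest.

Linear molecule, 3 cuts → 4 fragments:
  2143 − 0 = 2143 bp
  2598 − 2143 = 455 bp
  7867 − 2598 = 5269 bp
  10166 − 7867 = 2299 bp
Sorted largest to smallest: 5269, 2299, 2143, 455 bp.

5269, 2299, 2143, 455 bp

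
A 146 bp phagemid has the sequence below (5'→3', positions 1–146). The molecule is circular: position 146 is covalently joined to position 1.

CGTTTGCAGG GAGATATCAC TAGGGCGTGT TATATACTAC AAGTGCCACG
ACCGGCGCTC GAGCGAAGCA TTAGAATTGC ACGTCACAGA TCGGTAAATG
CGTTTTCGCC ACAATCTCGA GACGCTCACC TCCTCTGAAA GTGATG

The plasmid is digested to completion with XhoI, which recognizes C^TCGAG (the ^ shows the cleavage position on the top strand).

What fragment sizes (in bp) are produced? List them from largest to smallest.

XhoI sites (CTCGAG) start at positions 58, 116.
XhoI cuts after the first base of each site, so after positions 58, 116.
Circular molecule, 2 cuts → 2 fragments:
  59–116 → 58 bp
  117–146 then 1–58 → 30 + 58 = 88 bp
Sorted largest to smallest: 88, 58 bp.

88, 58 bp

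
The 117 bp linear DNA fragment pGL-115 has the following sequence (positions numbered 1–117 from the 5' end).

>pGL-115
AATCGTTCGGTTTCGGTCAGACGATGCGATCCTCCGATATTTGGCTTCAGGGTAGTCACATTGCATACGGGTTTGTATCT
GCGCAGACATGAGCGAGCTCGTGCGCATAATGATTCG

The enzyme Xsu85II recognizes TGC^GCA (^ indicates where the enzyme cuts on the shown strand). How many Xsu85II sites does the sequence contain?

2

TGCGCA occurs starting at positions 80, 102.
Xsu85II cuts at 2 sites.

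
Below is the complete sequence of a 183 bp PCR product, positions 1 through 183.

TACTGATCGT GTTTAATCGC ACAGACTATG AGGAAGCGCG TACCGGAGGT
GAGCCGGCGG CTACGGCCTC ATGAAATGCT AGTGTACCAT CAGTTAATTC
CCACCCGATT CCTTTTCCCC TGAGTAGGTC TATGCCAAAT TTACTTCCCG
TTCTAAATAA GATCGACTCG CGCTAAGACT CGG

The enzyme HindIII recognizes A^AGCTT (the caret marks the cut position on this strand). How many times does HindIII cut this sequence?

0

No occurrence of AAGCTT is present in the sequence.
HindIII does not cut: 0 sites.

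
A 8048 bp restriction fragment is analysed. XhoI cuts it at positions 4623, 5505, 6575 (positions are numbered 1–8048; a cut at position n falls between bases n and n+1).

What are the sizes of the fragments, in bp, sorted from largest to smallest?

4623, 1473, 1070, 882 bp

Linear molecule, 3 cuts → 4 fragments:
  4623 − 0 = 4623 bp
  5505 − 4623 = 882 bp
  6575 − 5505 = 1070 bp
  8048 − 6575 = 1473 bp
Sorted largest to smallest: 4623, 1473, 1070, 882 bp.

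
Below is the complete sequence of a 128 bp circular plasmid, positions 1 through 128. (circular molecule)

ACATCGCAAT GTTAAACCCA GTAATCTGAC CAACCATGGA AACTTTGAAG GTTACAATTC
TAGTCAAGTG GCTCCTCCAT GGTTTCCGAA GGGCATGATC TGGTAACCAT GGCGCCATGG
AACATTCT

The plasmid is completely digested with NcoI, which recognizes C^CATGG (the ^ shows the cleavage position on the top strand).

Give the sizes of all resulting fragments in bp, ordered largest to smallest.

47, 43, 30, 8 bp

NcoI sites (CCATGG) start at positions 34, 77, 107, 115.
NcoI cuts after the first base of each site, so after positions 34, 77, 107, 115.
Circular molecule, 4 cuts → 4 fragments:
  35–77 → 43 bp
  78–107 → 30 bp
  108–115 → 8 bp
  116–128 then 1–34 → 13 + 34 = 47 bp
Sorted largest to smallest: 47, 43, 30, 8 bp.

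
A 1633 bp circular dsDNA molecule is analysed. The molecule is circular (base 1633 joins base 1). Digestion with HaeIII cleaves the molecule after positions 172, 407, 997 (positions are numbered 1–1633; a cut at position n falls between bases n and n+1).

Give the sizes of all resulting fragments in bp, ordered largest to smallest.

808, 590, 235 bp

Circular molecule, 3 cuts → 3 fragments:
  407 − 172 = 235 bp
  997 − 407 = 590 bp
  wrap: 1633 − 997 + 172 = 808 bp
Sorted largest to smallest: 808, 590, 235 bp.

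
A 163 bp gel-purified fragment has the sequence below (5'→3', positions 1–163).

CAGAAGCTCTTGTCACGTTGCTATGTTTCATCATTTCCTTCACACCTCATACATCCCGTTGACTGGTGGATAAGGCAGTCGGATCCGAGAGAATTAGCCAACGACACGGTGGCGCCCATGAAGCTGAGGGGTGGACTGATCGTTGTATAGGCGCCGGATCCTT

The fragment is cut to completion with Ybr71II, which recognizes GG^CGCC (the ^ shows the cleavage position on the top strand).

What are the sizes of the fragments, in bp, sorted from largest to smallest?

112, 39, 12 bp

Ybr71II sites (GGCGCC) start at positions 111, 150.
Ybr71II cuts after base 2 of each site, so after positions 112, 151.
Linear molecule, 2 cuts → 3 fragments:
  1–112 → 112 bp
  113–151 → 39 bp
  152–163 → 12 bp
Sorted largest to smallest: 112, 39, 12 bp.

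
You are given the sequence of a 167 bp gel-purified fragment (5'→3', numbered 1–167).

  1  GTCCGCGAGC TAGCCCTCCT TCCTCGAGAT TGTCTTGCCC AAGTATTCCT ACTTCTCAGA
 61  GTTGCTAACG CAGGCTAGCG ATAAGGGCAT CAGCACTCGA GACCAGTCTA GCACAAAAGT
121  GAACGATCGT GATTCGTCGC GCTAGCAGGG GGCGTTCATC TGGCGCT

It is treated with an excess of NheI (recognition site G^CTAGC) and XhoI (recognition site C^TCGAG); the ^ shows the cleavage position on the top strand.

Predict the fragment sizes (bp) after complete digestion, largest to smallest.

NheI sites (GCTAGC) start at positions 9, 74, 141.
NheI cuts after the first base of each site, so after positions 9, 74, 141.
XhoI sites (CTCGAG) start at positions 23, 96.
XhoI cuts after the first base of each site, so after positions 23, 96.
Combined cut positions: 9, 23, 74, 96, 141.
Linear molecule, 5 cuts → 6 fragments:
  1–9 → 9 bp
  10–23 → 14 bp
  24–74 → 51 bp
  75–96 → 22 bp
  97–141 → 45 bp
  142–167 → 26 bp
Sorted largest to smallest: 51, 45, 26, 22, 14, 9 bp.

51, 45, 26, 22, 14, 9 bp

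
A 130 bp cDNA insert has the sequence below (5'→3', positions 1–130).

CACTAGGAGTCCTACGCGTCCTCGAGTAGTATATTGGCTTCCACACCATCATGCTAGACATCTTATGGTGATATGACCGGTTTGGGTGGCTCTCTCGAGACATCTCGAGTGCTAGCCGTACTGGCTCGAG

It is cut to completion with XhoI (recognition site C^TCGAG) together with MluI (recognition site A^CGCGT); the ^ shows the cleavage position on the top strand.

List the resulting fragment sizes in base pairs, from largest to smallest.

XhoI sites (CTCGAG) start at positions 21, 94, 104, 125.
XhoI cuts after the first base of each site, so after positions 21, 94, 104, 125.
The MluI site (ACGCGT) starts at position 14.
MluI cuts after the first base of each site, so after position 14.
Combined cut positions: 14, 21, 94, 104, 125.
Linear molecule, 5 cuts → 6 fragments:
  1–14 → 14 bp
  15–21 → 7 bp
  22–94 → 73 bp
  95–104 → 10 bp
  105–125 → 21 bp
  126–130 → 5 bp
Sorted largest to smallest: 73, 21, 14, 10, 7, 5 bp.

73, 21, 14, 10, 7, 5 bp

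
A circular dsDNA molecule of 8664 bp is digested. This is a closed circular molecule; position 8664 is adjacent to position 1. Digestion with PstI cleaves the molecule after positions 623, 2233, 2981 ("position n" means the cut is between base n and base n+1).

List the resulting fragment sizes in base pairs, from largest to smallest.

6306, 1610, 748 bp

Circular molecule, 3 cuts → 3 fragments:
  2233 − 623 = 1610 bp
  2981 − 2233 = 748 bp
  wrap: 8664 − 2981 + 623 = 6306 bp
Sorted largest to smallest: 6306, 1610, 748 bp.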